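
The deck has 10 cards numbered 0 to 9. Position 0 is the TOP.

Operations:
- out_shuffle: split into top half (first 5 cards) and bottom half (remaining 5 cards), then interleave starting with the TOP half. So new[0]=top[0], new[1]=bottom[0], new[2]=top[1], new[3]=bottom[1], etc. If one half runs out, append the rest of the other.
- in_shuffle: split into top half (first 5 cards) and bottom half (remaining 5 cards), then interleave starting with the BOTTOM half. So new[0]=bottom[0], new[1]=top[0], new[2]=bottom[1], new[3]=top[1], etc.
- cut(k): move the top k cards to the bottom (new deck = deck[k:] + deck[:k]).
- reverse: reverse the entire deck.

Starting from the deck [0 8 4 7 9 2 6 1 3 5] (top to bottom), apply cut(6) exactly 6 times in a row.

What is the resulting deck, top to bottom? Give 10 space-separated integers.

After op 1 (cut(6)): [6 1 3 5 0 8 4 7 9 2]
After op 2 (cut(6)): [4 7 9 2 6 1 3 5 0 8]
After op 3 (cut(6)): [3 5 0 8 4 7 9 2 6 1]
After op 4 (cut(6)): [9 2 6 1 3 5 0 8 4 7]
After op 5 (cut(6)): [0 8 4 7 9 2 6 1 3 5]
After op 6 (cut(6)): [6 1 3 5 0 8 4 7 9 2]

Answer: 6 1 3 5 0 8 4 7 9 2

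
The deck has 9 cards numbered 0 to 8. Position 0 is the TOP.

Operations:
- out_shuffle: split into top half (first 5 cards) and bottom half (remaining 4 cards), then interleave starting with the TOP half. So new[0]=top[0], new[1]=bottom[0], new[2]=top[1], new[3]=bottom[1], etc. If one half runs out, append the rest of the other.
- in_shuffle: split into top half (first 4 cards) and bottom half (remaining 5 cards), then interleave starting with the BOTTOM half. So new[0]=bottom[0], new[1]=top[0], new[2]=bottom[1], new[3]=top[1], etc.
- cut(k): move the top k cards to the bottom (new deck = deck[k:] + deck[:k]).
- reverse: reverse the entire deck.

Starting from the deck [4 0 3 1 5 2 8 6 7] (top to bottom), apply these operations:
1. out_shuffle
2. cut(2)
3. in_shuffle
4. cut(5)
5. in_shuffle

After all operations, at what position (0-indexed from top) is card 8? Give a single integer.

After op 1 (out_shuffle): [4 2 0 8 3 6 1 7 5]
After op 2 (cut(2)): [0 8 3 6 1 7 5 4 2]
After op 3 (in_shuffle): [1 0 7 8 5 3 4 6 2]
After op 4 (cut(5)): [3 4 6 2 1 0 7 8 5]
After op 5 (in_shuffle): [1 3 0 4 7 6 8 2 5]
Card 8 is at position 6.

Answer: 6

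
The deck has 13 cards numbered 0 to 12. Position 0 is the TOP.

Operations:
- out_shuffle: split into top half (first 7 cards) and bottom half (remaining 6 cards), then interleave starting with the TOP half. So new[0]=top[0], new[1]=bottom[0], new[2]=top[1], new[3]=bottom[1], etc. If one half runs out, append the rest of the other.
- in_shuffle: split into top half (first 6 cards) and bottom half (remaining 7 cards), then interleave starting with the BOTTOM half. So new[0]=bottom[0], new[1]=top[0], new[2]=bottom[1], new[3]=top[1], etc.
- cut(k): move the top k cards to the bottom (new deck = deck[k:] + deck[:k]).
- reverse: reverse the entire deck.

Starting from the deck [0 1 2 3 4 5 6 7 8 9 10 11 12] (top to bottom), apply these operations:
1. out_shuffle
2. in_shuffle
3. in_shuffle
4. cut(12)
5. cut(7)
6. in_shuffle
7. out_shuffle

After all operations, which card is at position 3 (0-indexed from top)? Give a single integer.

Answer: 0

Derivation:
After op 1 (out_shuffle): [0 7 1 8 2 9 3 10 4 11 5 12 6]
After op 2 (in_shuffle): [3 0 10 7 4 1 11 8 5 2 12 9 6]
After op 3 (in_shuffle): [11 3 8 0 5 10 2 7 12 4 9 1 6]
After op 4 (cut(12)): [6 11 3 8 0 5 10 2 7 12 4 9 1]
After op 5 (cut(7)): [2 7 12 4 9 1 6 11 3 8 0 5 10]
After op 6 (in_shuffle): [6 2 11 7 3 12 8 4 0 9 5 1 10]
After op 7 (out_shuffle): [6 4 2 0 11 9 7 5 3 1 12 10 8]
Position 3: card 0.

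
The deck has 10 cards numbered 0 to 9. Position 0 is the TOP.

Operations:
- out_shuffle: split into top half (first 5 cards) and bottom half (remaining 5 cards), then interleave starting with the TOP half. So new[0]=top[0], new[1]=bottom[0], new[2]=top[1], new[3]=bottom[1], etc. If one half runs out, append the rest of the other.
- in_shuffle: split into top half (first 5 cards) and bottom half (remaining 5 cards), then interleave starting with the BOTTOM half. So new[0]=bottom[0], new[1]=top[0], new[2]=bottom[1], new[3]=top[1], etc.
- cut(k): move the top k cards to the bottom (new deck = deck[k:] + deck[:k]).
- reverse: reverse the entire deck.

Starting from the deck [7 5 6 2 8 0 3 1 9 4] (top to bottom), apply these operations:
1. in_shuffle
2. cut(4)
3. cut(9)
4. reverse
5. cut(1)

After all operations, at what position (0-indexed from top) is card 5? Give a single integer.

Answer: 8

Derivation:
After op 1 (in_shuffle): [0 7 3 5 1 6 9 2 4 8]
After op 2 (cut(4)): [1 6 9 2 4 8 0 7 3 5]
After op 3 (cut(9)): [5 1 6 9 2 4 8 0 7 3]
After op 4 (reverse): [3 7 0 8 4 2 9 6 1 5]
After op 5 (cut(1)): [7 0 8 4 2 9 6 1 5 3]
Card 5 is at position 8.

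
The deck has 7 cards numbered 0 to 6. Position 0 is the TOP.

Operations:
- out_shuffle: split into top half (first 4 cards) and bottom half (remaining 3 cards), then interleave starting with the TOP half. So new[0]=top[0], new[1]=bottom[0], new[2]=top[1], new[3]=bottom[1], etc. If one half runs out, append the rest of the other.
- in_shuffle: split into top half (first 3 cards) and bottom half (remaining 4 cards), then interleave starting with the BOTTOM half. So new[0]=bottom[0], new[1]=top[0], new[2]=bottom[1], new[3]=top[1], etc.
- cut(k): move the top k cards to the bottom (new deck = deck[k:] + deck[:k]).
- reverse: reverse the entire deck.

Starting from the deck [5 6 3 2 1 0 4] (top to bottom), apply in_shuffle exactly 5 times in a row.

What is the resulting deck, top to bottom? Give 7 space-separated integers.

Answer: 6 2 0 5 3 1 4

Derivation:
After op 1 (in_shuffle): [2 5 1 6 0 3 4]
After op 2 (in_shuffle): [6 2 0 5 3 1 4]
After op 3 (in_shuffle): [5 6 3 2 1 0 4]
After op 4 (in_shuffle): [2 5 1 6 0 3 4]
After op 5 (in_shuffle): [6 2 0 5 3 1 4]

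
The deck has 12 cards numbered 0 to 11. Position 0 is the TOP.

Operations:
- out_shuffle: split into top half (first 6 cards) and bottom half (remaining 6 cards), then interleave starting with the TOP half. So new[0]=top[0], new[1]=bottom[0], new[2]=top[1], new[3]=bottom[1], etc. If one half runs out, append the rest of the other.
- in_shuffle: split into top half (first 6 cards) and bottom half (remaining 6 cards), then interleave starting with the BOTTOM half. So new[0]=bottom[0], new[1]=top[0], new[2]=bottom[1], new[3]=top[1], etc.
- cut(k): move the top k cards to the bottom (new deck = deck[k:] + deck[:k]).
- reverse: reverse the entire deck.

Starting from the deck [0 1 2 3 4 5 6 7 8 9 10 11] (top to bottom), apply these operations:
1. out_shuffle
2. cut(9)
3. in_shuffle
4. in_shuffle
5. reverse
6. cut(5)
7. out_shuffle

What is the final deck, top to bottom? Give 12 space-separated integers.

Answer: 6 3 2 11 9 1 10 8 0 4 7 5

Derivation:
After op 1 (out_shuffle): [0 6 1 7 2 8 3 9 4 10 5 11]
After op 2 (cut(9)): [10 5 11 0 6 1 7 2 8 3 9 4]
After op 3 (in_shuffle): [7 10 2 5 8 11 3 0 9 6 4 1]
After op 4 (in_shuffle): [3 7 0 10 9 2 6 5 4 8 1 11]
After op 5 (reverse): [11 1 8 4 5 6 2 9 10 0 7 3]
After op 6 (cut(5)): [6 2 9 10 0 7 3 11 1 8 4 5]
After op 7 (out_shuffle): [6 3 2 11 9 1 10 8 0 4 7 5]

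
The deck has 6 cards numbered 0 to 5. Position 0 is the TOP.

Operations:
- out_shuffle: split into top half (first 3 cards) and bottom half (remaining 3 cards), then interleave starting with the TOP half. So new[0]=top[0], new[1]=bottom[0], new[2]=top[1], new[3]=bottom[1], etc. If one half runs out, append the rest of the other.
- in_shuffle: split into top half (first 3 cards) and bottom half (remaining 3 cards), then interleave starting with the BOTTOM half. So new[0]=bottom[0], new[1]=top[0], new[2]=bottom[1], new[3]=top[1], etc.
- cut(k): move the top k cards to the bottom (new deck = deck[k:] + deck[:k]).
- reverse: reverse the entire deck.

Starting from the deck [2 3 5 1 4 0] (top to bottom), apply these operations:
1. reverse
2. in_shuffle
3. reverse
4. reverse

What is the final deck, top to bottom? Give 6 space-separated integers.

After op 1 (reverse): [0 4 1 5 3 2]
After op 2 (in_shuffle): [5 0 3 4 2 1]
After op 3 (reverse): [1 2 4 3 0 5]
After op 4 (reverse): [5 0 3 4 2 1]

Answer: 5 0 3 4 2 1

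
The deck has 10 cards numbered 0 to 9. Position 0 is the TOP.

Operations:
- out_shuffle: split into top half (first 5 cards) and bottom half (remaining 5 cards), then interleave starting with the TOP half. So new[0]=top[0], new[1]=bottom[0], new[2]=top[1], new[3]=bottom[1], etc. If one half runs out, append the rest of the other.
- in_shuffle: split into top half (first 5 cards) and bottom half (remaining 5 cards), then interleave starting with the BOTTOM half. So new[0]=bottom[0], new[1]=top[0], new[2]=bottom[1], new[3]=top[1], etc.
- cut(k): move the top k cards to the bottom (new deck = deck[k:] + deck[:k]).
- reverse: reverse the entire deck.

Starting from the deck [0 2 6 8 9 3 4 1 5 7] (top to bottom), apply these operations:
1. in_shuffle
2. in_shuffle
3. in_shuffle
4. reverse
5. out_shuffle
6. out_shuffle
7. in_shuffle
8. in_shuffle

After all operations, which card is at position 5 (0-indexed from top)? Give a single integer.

After op 1 (in_shuffle): [3 0 4 2 1 6 5 8 7 9]
After op 2 (in_shuffle): [6 3 5 0 8 4 7 2 9 1]
After op 3 (in_shuffle): [4 6 7 3 2 5 9 0 1 8]
After op 4 (reverse): [8 1 0 9 5 2 3 7 6 4]
After op 5 (out_shuffle): [8 2 1 3 0 7 9 6 5 4]
After op 6 (out_shuffle): [8 7 2 9 1 6 3 5 0 4]
After op 7 (in_shuffle): [6 8 3 7 5 2 0 9 4 1]
After op 8 (in_shuffle): [2 6 0 8 9 3 4 7 1 5]
Position 5: card 3.

Answer: 3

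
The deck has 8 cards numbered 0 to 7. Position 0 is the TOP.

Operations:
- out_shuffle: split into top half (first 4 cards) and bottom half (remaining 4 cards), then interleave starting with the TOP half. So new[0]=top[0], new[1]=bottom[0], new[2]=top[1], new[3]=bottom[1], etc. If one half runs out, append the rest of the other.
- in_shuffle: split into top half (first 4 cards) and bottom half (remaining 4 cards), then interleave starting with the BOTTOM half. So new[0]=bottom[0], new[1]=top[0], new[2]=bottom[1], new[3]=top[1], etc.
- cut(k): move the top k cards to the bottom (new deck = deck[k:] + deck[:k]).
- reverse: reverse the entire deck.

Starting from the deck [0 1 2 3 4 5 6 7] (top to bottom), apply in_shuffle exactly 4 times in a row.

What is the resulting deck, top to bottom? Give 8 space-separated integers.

Answer: 3 7 2 6 1 5 0 4

Derivation:
After op 1 (in_shuffle): [4 0 5 1 6 2 7 3]
After op 2 (in_shuffle): [6 4 2 0 7 5 3 1]
After op 3 (in_shuffle): [7 6 5 4 3 2 1 0]
After op 4 (in_shuffle): [3 7 2 6 1 5 0 4]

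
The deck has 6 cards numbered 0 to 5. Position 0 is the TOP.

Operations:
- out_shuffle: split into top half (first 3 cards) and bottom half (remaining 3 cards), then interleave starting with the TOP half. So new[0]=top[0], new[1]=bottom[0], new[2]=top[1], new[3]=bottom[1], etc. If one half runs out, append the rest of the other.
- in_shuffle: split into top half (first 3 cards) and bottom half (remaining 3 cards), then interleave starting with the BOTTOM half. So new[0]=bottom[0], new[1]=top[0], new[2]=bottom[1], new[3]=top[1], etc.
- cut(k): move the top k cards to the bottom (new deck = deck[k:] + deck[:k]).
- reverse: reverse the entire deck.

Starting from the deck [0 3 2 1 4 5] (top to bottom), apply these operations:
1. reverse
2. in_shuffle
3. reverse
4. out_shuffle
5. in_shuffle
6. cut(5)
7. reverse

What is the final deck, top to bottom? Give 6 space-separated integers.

Answer: 2 3 4 1 5 0

Derivation:
After op 1 (reverse): [5 4 1 2 3 0]
After op 2 (in_shuffle): [2 5 3 4 0 1]
After op 3 (reverse): [1 0 4 3 5 2]
After op 4 (out_shuffle): [1 3 0 5 4 2]
After op 5 (in_shuffle): [5 1 4 3 2 0]
After op 6 (cut(5)): [0 5 1 4 3 2]
After op 7 (reverse): [2 3 4 1 5 0]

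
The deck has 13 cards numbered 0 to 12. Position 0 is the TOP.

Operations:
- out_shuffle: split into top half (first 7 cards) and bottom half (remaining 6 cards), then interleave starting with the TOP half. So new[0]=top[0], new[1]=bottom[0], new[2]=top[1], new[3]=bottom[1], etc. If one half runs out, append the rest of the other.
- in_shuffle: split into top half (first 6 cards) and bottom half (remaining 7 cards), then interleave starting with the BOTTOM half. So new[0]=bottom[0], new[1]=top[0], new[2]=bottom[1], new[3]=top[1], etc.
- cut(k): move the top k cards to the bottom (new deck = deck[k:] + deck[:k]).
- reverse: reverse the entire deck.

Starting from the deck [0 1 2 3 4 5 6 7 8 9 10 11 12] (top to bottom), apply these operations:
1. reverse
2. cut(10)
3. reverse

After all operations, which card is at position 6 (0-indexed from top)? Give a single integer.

Answer: 9

Derivation:
After op 1 (reverse): [12 11 10 9 8 7 6 5 4 3 2 1 0]
After op 2 (cut(10)): [2 1 0 12 11 10 9 8 7 6 5 4 3]
After op 3 (reverse): [3 4 5 6 7 8 9 10 11 12 0 1 2]
Position 6: card 9.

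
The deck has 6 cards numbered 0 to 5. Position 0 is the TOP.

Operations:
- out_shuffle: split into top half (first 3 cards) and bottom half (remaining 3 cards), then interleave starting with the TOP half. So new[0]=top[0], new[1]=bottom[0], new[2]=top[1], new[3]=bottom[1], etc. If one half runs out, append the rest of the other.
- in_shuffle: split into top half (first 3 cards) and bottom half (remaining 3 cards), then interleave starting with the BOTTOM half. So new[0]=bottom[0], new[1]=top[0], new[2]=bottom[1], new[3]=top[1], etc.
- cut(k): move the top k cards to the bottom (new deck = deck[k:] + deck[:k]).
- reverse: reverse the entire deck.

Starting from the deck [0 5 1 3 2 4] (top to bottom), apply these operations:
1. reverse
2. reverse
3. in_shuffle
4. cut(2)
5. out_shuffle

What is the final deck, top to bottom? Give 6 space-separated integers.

Answer: 2 1 5 3 4 0

Derivation:
After op 1 (reverse): [4 2 3 1 5 0]
After op 2 (reverse): [0 5 1 3 2 4]
After op 3 (in_shuffle): [3 0 2 5 4 1]
After op 4 (cut(2)): [2 5 4 1 3 0]
After op 5 (out_shuffle): [2 1 5 3 4 0]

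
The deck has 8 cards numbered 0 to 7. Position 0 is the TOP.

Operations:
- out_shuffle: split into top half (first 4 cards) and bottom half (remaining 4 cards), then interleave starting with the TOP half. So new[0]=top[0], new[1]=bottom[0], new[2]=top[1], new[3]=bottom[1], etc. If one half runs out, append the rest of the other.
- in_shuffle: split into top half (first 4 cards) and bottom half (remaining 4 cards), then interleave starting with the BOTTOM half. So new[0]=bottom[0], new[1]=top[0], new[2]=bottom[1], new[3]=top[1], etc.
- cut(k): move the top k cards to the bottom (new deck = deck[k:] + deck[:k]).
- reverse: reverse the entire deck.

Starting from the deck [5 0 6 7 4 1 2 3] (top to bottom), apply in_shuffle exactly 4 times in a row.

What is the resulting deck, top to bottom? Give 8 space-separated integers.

Answer: 7 3 6 2 0 1 5 4

Derivation:
After op 1 (in_shuffle): [4 5 1 0 2 6 3 7]
After op 2 (in_shuffle): [2 4 6 5 3 1 7 0]
After op 3 (in_shuffle): [3 2 1 4 7 6 0 5]
After op 4 (in_shuffle): [7 3 6 2 0 1 5 4]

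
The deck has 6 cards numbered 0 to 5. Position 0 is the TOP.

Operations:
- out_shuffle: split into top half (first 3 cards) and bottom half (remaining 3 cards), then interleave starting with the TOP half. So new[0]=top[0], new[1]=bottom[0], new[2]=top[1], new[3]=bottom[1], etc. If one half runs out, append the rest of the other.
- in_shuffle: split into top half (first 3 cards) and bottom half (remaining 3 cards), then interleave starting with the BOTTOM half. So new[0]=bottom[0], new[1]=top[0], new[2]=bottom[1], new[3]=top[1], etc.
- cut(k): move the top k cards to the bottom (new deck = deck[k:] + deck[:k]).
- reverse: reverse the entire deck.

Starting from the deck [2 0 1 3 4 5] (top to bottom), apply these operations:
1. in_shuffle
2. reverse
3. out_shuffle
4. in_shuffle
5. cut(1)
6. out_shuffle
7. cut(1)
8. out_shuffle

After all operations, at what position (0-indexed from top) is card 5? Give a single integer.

Answer: 4

Derivation:
After op 1 (in_shuffle): [3 2 4 0 5 1]
After op 2 (reverse): [1 5 0 4 2 3]
After op 3 (out_shuffle): [1 4 5 2 0 3]
After op 4 (in_shuffle): [2 1 0 4 3 5]
After op 5 (cut(1)): [1 0 4 3 5 2]
After op 6 (out_shuffle): [1 3 0 5 4 2]
After op 7 (cut(1)): [3 0 5 4 2 1]
After op 8 (out_shuffle): [3 4 0 2 5 1]
Card 5 is at position 4.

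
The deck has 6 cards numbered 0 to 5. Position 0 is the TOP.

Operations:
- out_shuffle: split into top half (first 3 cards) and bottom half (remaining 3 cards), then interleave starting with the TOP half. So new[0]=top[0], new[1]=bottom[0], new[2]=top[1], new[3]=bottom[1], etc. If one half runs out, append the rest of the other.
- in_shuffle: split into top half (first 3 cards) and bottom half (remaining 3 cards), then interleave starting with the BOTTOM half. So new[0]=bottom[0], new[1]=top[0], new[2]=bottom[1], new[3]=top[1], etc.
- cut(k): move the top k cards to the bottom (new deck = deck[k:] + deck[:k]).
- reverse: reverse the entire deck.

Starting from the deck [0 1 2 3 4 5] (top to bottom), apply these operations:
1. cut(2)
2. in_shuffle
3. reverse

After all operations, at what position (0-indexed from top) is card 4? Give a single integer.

Answer: 0

Derivation:
After op 1 (cut(2)): [2 3 4 5 0 1]
After op 2 (in_shuffle): [5 2 0 3 1 4]
After op 3 (reverse): [4 1 3 0 2 5]
Card 4 is at position 0.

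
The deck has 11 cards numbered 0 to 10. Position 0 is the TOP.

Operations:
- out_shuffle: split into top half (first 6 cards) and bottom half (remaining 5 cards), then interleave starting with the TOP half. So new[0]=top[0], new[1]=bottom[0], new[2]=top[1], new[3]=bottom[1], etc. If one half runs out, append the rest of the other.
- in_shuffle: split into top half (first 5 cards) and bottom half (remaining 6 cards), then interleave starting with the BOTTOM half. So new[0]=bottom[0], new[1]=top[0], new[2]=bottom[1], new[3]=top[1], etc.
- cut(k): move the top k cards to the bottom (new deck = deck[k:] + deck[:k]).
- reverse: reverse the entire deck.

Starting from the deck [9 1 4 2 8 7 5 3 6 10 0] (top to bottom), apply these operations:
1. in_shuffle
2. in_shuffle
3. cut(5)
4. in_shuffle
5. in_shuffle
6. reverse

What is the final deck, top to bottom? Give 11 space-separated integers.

Answer: 2 7 3 10 9 4 8 5 6 0 1

Derivation:
After op 1 (in_shuffle): [7 9 5 1 3 4 6 2 10 8 0]
After op 2 (in_shuffle): [4 7 6 9 2 5 10 1 8 3 0]
After op 3 (cut(5)): [5 10 1 8 3 0 4 7 6 9 2]
After op 4 (in_shuffle): [0 5 4 10 7 1 6 8 9 3 2]
After op 5 (in_shuffle): [1 0 6 5 8 4 9 10 3 7 2]
After op 6 (reverse): [2 7 3 10 9 4 8 5 6 0 1]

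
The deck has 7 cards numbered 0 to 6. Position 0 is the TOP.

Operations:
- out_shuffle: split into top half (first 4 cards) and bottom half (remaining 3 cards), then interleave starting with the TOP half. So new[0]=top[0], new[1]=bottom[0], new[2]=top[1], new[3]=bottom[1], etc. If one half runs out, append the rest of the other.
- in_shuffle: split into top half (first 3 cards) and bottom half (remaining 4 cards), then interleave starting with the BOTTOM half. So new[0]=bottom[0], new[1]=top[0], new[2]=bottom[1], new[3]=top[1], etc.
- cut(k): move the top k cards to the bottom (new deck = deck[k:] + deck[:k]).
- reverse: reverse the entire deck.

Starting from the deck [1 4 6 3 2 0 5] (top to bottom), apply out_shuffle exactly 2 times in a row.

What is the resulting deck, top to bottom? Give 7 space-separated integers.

Answer: 1 6 2 5 4 3 0

Derivation:
After op 1 (out_shuffle): [1 2 4 0 6 5 3]
After op 2 (out_shuffle): [1 6 2 5 4 3 0]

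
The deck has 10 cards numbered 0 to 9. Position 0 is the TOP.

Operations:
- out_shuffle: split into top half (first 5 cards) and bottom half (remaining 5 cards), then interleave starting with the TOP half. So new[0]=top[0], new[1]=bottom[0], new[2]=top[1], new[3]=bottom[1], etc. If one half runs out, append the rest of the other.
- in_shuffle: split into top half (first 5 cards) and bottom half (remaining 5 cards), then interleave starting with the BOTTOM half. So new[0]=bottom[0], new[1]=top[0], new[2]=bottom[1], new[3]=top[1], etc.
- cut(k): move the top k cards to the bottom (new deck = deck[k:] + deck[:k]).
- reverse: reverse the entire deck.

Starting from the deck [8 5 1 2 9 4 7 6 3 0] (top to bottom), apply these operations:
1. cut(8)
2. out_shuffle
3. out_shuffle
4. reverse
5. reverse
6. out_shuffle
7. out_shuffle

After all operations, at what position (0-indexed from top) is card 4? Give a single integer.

Answer: 4

Derivation:
After op 1 (cut(8)): [3 0 8 5 1 2 9 4 7 6]
After op 2 (out_shuffle): [3 2 0 9 8 4 5 7 1 6]
After op 3 (out_shuffle): [3 4 2 5 0 7 9 1 8 6]
After op 4 (reverse): [6 8 1 9 7 0 5 2 4 3]
After op 5 (reverse): [3 4 2 5 0 7 9 1 8 6]
After op 6 (out_shuffle): [3 7 4 9 2 1 5 8 0 6]
After op 7 (out_shuffle): [3 1 7 5 4 8 9 0 2 6]
Card 4 is at position 4.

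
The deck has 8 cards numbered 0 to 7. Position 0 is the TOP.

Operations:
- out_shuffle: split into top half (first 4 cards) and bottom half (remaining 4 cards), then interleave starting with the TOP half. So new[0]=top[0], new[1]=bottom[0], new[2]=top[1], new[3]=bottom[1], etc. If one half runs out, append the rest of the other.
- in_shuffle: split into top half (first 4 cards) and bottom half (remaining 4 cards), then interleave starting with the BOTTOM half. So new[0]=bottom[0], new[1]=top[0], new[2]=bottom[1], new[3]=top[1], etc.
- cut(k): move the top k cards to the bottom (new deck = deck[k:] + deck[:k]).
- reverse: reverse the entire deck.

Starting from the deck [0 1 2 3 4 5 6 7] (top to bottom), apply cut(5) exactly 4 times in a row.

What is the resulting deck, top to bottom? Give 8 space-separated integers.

Answer: 4 5 6 7 0 1 2 3

Derivation:
After op 1 (cut(5)): [5 6 7 0 1 2 3 4]
After op 2 (cut(5)): [2 3 4 5 6 7 0 1]
After op 3 (cut(5)): [7 0 1 2 3 4 5 6]
After op 4 (cut(5)): [4 5 6 7 0 1 2 3]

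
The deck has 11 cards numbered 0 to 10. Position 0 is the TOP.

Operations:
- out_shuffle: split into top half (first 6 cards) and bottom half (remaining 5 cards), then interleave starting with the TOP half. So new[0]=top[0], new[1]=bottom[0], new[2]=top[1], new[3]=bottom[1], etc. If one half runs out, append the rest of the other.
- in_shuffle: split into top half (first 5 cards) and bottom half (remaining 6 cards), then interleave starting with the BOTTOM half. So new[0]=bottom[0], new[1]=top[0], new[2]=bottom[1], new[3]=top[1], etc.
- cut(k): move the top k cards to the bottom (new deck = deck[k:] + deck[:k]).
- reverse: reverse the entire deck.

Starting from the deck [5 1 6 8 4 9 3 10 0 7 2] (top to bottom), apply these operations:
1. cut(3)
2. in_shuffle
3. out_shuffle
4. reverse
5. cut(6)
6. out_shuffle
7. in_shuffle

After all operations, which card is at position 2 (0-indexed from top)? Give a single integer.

After op 1 (cut(3)): [8 4 9 3 10 0 7 2 5 1 6]
After op 2 (in_shuffle): [0 8 7 4 2 9 5 3 1 10 6]
After op 3 (out_shuffle): [0 5 8 3 7 1 4 10 2 6 9]
After op 4 (reverse): [9 6 2 10 4 1 7 3 8 5 0]
After op 5 (cut(6)): [7 3 8 5 0 9 6 2 10 4 1]
After op 6 (out_shuffle): [7 6 3 2 8 10 5 4 0 1 9]
After op 7 (in_shuffle): [10 7 5 6 4 3 0 2 1 8 9]
Position 2: card 5.

Answer: 5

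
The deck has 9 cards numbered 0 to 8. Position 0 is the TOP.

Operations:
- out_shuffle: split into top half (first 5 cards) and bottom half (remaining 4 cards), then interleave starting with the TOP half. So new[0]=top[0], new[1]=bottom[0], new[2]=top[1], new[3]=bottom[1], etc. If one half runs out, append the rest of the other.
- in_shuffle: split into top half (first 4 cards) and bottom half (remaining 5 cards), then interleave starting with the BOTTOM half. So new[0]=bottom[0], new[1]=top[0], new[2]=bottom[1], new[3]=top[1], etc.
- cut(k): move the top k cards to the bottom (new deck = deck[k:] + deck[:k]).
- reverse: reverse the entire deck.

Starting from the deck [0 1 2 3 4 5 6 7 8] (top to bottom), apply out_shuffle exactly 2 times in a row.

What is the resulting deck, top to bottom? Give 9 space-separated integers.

After op 1 (out_shuffle): [0 5 1 6 2 7 3 8 4]
After op 2 (out_shuffle): [0 7 5 3 1 8 6 4 2]

Answer: 0 7 5 3 1 8 6 4 2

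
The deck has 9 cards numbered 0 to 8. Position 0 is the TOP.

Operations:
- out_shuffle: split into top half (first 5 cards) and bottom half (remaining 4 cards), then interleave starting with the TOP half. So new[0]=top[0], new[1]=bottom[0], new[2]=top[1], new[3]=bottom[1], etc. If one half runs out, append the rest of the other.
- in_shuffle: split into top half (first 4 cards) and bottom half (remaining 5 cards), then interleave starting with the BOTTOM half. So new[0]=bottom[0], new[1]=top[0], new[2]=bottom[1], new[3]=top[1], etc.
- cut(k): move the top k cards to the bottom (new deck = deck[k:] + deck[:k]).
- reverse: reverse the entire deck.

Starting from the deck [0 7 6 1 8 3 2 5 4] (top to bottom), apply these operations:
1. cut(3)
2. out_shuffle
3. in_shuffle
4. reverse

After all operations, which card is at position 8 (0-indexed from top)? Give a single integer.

After op 1 (cut(3)): [1 8 3 2 5 4 0 7 6]
After op 2 (out_shuffle): [1 4 8 0 3 7 2 6 5]
After op 3 (in_shuffle): [3 1 7 4 2 8 6 0 5]
After op 4 (reverse): [5 0 6 8 2 4 7 1 3]
Position 8: card 3.

Answer: 3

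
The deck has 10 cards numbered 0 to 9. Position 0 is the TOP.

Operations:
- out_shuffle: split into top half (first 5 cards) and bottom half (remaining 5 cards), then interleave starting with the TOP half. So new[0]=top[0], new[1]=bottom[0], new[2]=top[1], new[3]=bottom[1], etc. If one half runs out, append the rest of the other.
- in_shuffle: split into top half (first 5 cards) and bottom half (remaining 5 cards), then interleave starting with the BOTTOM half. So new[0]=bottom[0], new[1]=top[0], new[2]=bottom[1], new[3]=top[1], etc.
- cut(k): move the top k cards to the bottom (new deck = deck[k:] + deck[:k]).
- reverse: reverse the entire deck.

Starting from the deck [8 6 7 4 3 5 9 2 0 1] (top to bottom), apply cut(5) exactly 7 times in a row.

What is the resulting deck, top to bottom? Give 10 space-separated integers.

Answer: 5 9 2 0 1 8 6 7 4 3

Derivation:
After op 1 (cut(5)): [5 9 2 0 1 8 6 7 4 3]
After op 2 (cut(5)): [8 6 7 4 3 5 9 2 0 1]
After op 3 (cut(5)): [5 9 2 0 1 8 6 7 4 3]
After op 4 (cut(5)): [8 6 7 4 3 5 9 2 0 1]
After op 5 (cut(5)): [5 9 2 0 1 8 6 7 4 3]
After op 6 (cut(5)): [8 6 7 4 3 5 9 2 0 1]
After op 7 (cut(5)): [5 9 2 0 1 8 6 7 4 3]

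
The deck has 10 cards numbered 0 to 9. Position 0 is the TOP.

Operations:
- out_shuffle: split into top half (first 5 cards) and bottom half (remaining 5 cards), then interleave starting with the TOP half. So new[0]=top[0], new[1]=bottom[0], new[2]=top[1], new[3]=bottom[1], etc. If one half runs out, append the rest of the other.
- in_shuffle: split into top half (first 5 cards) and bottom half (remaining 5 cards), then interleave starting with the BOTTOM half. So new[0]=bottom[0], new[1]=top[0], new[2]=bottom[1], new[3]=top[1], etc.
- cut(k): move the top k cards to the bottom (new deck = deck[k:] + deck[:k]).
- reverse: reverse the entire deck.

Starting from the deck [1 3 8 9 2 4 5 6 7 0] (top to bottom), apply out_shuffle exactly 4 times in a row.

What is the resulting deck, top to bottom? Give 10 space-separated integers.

Answer: 1 2 7 9 6 8 5 3 4 0

Derivation:
After op 1 (out_shuffle): [1 4 3 5 8 6 9 7 2 0]
After op 2 (out_shuffle): [1 6 4 9 3 7 5 2 8 0]
After op 3 (out_shuffle): [1 7 6 5 4 2 9 8 3 0]
After op 4 (out_shuffle): [1 2 7 9 6 8 5 3 4 0]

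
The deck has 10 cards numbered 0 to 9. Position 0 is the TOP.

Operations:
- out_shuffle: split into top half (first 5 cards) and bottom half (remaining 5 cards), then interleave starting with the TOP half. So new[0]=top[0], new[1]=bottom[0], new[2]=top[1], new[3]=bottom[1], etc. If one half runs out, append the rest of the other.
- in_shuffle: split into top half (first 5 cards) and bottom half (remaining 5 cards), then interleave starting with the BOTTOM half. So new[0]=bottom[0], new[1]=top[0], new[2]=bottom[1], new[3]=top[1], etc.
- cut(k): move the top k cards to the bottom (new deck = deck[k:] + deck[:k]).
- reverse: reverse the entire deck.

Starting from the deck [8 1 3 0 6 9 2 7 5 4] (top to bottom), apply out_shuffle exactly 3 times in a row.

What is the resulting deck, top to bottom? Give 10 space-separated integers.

Answer: 8 5 7 2 9 6 0 3 1 4

Derivation:
After op 1 (out_shuffle): [8 9 1 2 3 7 0 5 6 4]
After op 2 (out_shuffle): [8 7 9 0 1 5 2 6 3 4]
After op 3 (out_shuffle): [8 5 7 2 9 6 0 3 1 4]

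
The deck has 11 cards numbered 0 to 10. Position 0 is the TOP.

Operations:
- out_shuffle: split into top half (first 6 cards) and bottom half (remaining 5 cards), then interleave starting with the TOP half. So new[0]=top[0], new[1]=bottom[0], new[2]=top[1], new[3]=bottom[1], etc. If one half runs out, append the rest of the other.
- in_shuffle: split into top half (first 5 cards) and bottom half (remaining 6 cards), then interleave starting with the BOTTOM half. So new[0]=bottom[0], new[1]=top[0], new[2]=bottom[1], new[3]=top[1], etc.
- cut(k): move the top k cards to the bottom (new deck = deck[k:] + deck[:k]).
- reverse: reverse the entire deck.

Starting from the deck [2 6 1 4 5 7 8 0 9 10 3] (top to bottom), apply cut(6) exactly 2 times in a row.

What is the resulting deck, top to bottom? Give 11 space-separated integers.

Answer: 6 1 4 5 7 8 0 9 10 3 2

Derivation:
After op 1 (cut(6)): [8 0 9 10 3 2 6 1 4 5 7]
After op 2 (cut(6)): [6 1 4 5 7 8 0 9 10 3 2]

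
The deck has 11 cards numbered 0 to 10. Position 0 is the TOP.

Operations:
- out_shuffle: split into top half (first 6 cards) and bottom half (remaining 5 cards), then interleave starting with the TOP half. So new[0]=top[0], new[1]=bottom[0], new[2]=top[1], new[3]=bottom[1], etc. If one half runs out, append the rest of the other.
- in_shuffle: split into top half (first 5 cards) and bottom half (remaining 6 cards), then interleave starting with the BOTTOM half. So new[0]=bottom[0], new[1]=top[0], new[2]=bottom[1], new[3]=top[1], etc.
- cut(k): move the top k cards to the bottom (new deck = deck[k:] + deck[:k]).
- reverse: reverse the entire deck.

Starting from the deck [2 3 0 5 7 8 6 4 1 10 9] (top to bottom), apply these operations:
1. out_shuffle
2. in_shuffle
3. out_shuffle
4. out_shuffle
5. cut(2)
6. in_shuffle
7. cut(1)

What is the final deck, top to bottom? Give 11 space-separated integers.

Answer: 7 5 0 3 2 9 10 1 4 6 8

Derivation:
After op 1 (out_shuffle): [2 6 3 4 0 1 5 10 7 9 8]
After op 2 (in_shuffle): [1 2 5 6 10 3 7 4 9 0 8]
After op 3 (out_shuffle): [1 7 2 4 5 9 6 0 10 8 3]
After op 4 (out_shuffle): [1 6 7 0 2 10 4 8 5 3 9]
After op 5 (cut(2)): [7 0 2 10 4 8 5 3 9 1 6]
After op 6 (in_shuffle): [8 7 5 0 3 2 9 10 1 4 6]
After op 7 (cut(1)): [7 5 0 3 2 9 10 1 4 6 8]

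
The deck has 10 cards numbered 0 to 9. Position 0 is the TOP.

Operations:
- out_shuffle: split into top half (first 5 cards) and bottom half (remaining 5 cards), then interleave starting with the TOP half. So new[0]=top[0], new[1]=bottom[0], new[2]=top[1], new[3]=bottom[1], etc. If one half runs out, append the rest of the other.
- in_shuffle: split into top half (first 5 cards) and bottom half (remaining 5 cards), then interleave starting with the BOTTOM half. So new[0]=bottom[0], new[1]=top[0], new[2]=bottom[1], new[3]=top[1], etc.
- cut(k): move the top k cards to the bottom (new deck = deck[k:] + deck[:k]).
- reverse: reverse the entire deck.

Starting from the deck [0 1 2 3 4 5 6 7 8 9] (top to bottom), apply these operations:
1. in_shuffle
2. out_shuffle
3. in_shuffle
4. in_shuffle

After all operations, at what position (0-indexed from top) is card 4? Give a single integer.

After op 1 (in_shuffle): [5 0 6 1 7 2 8 3 9 4]
After op 2 (out_shuffle): [5 2 0 8 6 3 1 9 7 4]
After op 3 (in_shuffle): [3 5 1 2 9 0 7 8 4 6]
After op 4 (in_shuffle): [0 3 7 5 8 1 4 2 6 9]
Card 4 is at position 6.

Answer: 6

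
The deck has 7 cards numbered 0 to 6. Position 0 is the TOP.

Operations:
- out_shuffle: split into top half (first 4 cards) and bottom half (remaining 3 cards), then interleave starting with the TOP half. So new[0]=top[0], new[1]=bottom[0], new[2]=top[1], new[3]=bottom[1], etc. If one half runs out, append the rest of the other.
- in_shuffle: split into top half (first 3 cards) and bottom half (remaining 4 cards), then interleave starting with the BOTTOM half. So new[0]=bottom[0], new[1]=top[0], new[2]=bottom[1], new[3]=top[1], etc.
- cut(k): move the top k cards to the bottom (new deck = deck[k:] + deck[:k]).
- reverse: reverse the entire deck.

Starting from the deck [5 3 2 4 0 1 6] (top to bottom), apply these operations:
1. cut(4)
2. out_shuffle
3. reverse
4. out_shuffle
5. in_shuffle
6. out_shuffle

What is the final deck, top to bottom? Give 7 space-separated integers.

Answer: 3 0 5 4 6 2 1

Derivation:
After op 1 (cut(4)): [0 1 6 5 3 2 4]
After op 2 (out_shuffle): [0 3 1 2 6 4 5]
After op 3 (reverse): [5 4 6 2 1 3 0]
After op 4 (out_shuffle): [5 1 4 3 6 0 2]
After op 5 (in_shuffle): [3 5 6 1 0 4 2]
After op 6 (out_shuffle): [3 0 5 4 6 2 1]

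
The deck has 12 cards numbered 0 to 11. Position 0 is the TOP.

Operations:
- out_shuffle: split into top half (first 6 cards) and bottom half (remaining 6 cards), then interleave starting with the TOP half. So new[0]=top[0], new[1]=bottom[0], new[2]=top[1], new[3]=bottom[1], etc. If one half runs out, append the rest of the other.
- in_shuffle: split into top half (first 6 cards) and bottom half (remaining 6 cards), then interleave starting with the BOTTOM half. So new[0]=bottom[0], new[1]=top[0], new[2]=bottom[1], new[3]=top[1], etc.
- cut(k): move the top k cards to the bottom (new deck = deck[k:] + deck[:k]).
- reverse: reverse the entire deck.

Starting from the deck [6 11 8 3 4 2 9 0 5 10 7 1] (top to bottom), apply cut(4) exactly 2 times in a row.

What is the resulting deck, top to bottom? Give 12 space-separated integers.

After op 1 (cut(4)): [4 2 9 0 5 10 7 1 6 11 8 3]
After op 2 (cut(4)): [5 10 7 1 6 11 8 3 4 2 9 0]

Answer: 5 10 7 1 6 11 8 3 4 2 9 0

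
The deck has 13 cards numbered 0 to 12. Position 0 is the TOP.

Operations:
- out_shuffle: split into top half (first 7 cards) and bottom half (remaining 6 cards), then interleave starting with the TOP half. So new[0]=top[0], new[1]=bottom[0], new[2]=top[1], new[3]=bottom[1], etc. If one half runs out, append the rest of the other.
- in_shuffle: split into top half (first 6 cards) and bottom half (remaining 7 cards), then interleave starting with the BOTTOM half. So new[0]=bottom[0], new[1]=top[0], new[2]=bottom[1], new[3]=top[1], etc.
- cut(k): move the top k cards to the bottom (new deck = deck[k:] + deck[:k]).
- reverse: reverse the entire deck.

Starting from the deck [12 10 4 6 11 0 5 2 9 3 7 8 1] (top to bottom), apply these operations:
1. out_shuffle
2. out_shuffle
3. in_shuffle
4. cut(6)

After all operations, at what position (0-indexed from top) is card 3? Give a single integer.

After op 1 (out_shuffle): [12 2 10 9 4 3 6 7 11 8 0 1 5]
After op 2 (out_shuffle): [12 7 2 11 10 8 9 0 4 1 3 5 6]
After op 3 (in_shuffle): [9 12 0 7 4 2 1 11 3 10 5 8 6]
After op 4 (cut(6)): [1 11 3 10 5 8 6 9 12 0 7 4 2]
Card 3 is at position 2.

Answer: 2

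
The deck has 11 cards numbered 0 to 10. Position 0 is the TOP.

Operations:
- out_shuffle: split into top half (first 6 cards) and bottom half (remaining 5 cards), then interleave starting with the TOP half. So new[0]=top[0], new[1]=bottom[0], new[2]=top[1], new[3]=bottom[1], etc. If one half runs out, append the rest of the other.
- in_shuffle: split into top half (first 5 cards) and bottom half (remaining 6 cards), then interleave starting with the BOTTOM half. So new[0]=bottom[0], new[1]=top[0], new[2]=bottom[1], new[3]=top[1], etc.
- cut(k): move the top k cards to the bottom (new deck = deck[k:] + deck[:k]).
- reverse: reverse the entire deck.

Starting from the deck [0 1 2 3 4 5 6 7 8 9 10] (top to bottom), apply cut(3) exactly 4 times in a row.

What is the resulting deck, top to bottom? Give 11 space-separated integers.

Answer: 1 2 3 4 5 6 7 8 9 10 0

Derivation:
After op 1 (cut(3)): [3 4 5 6 7 8 9 10 0 1 2]
After op 2 (cut(3)): [6 7 8 9 10 0 1 2 3 4 5]
After op 3 (cut(3)): [9 10 0 1 2 3 4 5 6 7 8]
After op 4 (cut(3)): [1 2 3 4 5 6 7 8 9 10 0]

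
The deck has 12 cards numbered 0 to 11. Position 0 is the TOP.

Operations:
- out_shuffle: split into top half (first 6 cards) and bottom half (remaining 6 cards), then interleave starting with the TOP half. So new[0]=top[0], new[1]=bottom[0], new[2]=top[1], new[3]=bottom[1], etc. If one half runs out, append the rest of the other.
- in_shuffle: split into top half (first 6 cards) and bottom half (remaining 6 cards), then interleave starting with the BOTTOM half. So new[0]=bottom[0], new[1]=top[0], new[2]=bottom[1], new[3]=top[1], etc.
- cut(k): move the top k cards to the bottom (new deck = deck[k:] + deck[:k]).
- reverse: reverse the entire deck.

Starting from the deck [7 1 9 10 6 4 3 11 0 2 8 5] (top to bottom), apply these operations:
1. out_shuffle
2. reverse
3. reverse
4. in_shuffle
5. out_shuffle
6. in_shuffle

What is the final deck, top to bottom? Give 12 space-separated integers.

After op 1 (out_shuffle): [7 3 1 11 9 0 10 2 6 8 4 5]
After op 2 (reverse): [5 4 8 6 2 10 0 9 11 1 3 7]
After op 3 (reverse): [7 3 1 11 9 0 10 2 6 8 4 5]
After op 4 (in_shuffle): [10 7 2 3 6 1 8 11 4 9 5 0]
After op 5 (out_shuffle): [10 8 7 11 2 4 3 9 6 5 1 0]
After op 6 (in_shuffle): [3 10 9 8 6 7 5 11 1 2 0 4]

Answer: 3 10 9 8 6 7 5 11 1 2 0 4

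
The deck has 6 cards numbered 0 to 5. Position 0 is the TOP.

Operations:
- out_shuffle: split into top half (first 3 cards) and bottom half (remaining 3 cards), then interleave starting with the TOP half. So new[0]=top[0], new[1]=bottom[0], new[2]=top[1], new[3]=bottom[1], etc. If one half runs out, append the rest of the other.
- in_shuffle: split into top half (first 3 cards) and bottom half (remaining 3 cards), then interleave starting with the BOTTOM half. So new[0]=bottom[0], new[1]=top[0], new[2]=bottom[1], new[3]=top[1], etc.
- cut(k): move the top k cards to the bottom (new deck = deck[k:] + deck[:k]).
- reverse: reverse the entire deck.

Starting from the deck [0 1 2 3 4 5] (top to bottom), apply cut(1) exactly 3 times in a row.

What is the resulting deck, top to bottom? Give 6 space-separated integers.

Answer: 3 4 5 0 1 2

Derivation:
After op 1 (cut(1)): [1 2 3 4 5 0]
After op 2 (cut(1)): [2 3 4 5 0 1]
After op 3 (cut(1)): [3 4 5 0 1 2]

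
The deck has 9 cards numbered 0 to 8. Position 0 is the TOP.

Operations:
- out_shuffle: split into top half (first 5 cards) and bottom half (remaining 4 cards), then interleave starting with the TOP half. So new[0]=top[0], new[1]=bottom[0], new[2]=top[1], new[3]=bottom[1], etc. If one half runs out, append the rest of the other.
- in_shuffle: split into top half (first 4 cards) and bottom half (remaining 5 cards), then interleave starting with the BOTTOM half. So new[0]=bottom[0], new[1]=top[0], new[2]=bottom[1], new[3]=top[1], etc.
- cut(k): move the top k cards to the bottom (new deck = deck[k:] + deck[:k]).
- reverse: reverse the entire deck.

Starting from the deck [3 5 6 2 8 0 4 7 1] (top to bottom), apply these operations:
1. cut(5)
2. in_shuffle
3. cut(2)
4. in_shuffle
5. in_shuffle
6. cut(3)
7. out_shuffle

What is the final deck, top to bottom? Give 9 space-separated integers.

After op 1 (cut(5)): [0 4 7 1 3 5 6 2 8]
After op 2 (in_shuffle): [3 0 5 4 6 7 2 1 8]
After op 3 (cut(2)): [5 4 6 7 2 1 8 3 0]
After op 4 (in_shuffle): [2 5 1 4 8 6 3 7 0]
After op 5 (in_shuffle): [8 2 6 5 3 1 7 4 0]
After op 6 (cut(3)): [5 3 1 7 4 0 8 2 6]
After op 7 (out_shuffle): [5 0 3 8 1 2 7 6 4]

Answer: 5 0 3 8 1 2 7 6 4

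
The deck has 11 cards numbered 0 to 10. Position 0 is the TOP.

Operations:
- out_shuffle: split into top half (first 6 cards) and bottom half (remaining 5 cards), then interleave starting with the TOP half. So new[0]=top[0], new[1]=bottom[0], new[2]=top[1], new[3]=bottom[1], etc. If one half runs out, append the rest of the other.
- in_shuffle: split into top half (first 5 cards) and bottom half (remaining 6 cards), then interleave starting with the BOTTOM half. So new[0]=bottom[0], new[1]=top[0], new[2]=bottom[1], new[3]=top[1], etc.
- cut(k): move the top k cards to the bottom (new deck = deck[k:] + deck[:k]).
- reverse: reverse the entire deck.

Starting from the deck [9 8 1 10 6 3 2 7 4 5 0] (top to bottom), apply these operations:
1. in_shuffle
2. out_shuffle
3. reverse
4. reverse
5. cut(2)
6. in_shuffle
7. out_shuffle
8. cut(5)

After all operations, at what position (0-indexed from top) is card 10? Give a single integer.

Answer: 1

Derivation:
After op 1 (in_shuffle): [3 9 2 8 7 1 4 10 5 6 0]
After op 2 (out_shuffle): [3 4 9 10 2 5 8 6 7 0 1]
After op 3 (reverse): [1 0 7 6 8 5 2 10 9 4 3]
After op 4 (reverse): [3 4 9 10 2 5 8 6 7 0 1]
After op 5 (cut(2)): [9 10 2 5 8 6 7 0 1 3 4]
After op 6 (in_shuffle): [6 9 7 10 0 2 1 5 3 8 4]
After op 7 (out_shuffle): [6 1 9 5 7 3 10 8 0 4 2]
After op 8 (cut(5)): [3 10 8 0 4 2 6 1 9 5 7]
Card 10 is at position 1.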